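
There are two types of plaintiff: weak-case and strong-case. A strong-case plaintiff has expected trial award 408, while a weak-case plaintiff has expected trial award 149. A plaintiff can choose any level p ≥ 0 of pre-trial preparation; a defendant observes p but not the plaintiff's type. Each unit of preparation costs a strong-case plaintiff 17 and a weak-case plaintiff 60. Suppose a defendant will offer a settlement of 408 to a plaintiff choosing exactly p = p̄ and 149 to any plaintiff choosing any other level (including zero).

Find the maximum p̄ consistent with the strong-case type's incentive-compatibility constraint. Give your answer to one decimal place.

Choosing p̄ yields the strong-case type 408 − 17·p̄; choosing zero yields 149.
The strong-case type is indifferent at 408 − 17·p̄ = 149, i.e. p̄ = (408 − 149) / 17 ≈ 15.2.
For any p̄ above 15.2 the strong-case type would rather pool at zero, so separation collapses.

15.2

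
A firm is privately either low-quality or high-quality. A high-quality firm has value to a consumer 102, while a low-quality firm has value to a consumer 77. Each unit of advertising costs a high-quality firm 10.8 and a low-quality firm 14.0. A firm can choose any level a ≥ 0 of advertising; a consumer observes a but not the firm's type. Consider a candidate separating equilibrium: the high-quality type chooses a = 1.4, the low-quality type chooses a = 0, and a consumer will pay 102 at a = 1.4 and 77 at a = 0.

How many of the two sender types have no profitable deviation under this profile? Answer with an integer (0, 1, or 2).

1

High-quality type: signal → 102 − 10.8 × 1.4 = 86.88; deviate to 0 → 77. IC holds (86.88 ≥ 77).
Low-quality type: stay at 0 → 77; mimic → 102 − 14.0 × 1.4 = 82.4. IC fails (77 < 82.4).
1 of 2 constraints hold, so this profile is not an equilibrium.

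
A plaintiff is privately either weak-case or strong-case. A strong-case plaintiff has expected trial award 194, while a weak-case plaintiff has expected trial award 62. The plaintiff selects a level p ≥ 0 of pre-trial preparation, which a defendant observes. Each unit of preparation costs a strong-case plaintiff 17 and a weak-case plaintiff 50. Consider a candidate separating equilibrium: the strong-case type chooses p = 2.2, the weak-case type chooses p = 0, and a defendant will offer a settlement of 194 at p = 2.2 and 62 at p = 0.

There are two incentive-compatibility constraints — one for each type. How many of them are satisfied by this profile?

1

Strong-case type: signal → 194 − 17 × 2.2 = 156.6; deviate to 0 → 62. IC holds (156.6 ≥ 62).
Weak-case type: stay at 0 → 62; mimic → 194 − 50 × 2.2 = 84. IC fails (62 < 84).
1 of 2 constraints hold, so this profile is not an equilibrium.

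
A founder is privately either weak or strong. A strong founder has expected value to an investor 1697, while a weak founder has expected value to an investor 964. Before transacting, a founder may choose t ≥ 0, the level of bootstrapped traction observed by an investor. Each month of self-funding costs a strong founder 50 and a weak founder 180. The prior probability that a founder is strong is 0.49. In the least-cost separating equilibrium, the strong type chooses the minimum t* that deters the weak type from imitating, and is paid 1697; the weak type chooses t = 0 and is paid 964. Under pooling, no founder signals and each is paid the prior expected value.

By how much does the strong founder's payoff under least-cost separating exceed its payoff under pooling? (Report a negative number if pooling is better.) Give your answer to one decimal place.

Least-cost separating signal: t* solves 964 = 1697 − 180·t*, so t* = (1697 − 964)/180 ≈ 4.0722.
Strong type's separating payoff: 1697 − 50 × t* = 1697 − 50 × (1697 − 964)/180 = 1697 − 36650/180 ≈ 1493.389.
Pooling payoff: 0.49 × 1697 + 0.51 × 964 = 1323.17.
Difference: 1493.389 − 1323.17 = 170.219, i.e. 170.2 to one decimal place.
The strong type prefers to separate.

170.2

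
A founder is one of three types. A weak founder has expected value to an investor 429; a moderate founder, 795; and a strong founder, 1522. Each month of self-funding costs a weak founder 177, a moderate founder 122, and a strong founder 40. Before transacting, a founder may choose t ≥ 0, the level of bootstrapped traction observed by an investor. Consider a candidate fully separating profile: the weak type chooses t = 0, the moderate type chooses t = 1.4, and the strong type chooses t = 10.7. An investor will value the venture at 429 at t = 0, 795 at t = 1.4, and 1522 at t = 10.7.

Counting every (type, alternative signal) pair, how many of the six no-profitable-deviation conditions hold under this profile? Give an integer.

5

Weak (own payoff 429): to t=1.4 gives 795 − 177×1.4 = 547.2 → profitable ✗; to t=10.7 gives 1522 − 177×10.7 = -371.9 → no gain ✓.
Moderate (own payoff 795 − 122×1.4 = 624.2): to t=0 gives 429 → no gain ✓; to t=10.7 gives 1522 − 122×10.7 = 216.6 → no gain ✓.
Strong (own payoff 1522 − 40×10.7 = 1094): to t=0 gives 429 → no gain ✓; to t=1.4 gives 795 − 40×1.4 = 739 → no gain ✓.
5 of the 6 constraints hold; not an equilibrium.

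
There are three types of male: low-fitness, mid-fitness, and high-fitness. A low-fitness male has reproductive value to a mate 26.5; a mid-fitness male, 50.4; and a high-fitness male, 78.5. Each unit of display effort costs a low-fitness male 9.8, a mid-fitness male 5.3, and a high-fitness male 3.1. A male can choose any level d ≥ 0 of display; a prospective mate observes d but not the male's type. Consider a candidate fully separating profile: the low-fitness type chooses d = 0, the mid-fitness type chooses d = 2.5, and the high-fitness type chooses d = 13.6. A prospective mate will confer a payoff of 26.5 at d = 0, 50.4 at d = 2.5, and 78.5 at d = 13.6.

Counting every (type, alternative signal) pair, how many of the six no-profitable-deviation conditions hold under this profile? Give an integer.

5

High-fitness (own payoff 78.5 − 3.1×13.6 = 36.34): to d=0 gives 26.5 → no gain ✓; to d=2.5 gives 50.4 − 3.1×2.5 = 42.65 → profitable ✗.
Low-fitness (own payoff 26.5): to d=2.5 gives 50.4 − 9.8×2.5 = 25.9 → no gain ✓; to d=13.6 gives 78.5 − 9.8×13.6 = -54.78 → no gain ✓.
Mid-fitness (own payoff 50.4 − 5.3×2.5 = 37.15): to d=0 gives 26.5 → no gain ✓; to d=13.6 gives 78.5 − 5.3×13.6 = 6.42 → no gain ✓.
5 of the 6 constraints hold; not an equilibrium.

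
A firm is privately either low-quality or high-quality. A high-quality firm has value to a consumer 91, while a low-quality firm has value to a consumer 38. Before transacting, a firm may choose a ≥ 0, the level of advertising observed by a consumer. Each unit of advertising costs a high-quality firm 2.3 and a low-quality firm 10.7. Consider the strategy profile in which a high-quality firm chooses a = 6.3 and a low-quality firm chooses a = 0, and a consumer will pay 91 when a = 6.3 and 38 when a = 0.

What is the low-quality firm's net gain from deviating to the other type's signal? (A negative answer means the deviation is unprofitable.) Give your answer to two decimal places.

Playing a = 0 the low-quality firm receives 38.
Deviating to a = 6.3 brings payment 91 at cost 10.7 × 6.3 = 67.41, netting 23.59.
Gain from deviating: 23.59 − 38 = -14.41.
The gain is negative, so the low-quality type's incentive-compatibility constraint is satisfied.

-14.41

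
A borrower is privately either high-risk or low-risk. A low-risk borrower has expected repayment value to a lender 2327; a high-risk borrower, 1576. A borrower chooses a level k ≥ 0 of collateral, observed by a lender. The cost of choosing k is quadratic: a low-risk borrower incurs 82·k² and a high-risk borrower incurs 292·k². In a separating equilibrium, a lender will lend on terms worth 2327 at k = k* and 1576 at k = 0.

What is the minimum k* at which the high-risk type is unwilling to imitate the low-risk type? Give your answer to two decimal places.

1.60

The high-risk type at k = 0 receives 1576; imitating at k* yields 2327 − 292·k*².
Indifference: 1576 = 2327 − 292·k*², so k*² = (2327 − 1576) / 292 ≈ 2.5719.
k* = √2.5719 ≈ 1.60.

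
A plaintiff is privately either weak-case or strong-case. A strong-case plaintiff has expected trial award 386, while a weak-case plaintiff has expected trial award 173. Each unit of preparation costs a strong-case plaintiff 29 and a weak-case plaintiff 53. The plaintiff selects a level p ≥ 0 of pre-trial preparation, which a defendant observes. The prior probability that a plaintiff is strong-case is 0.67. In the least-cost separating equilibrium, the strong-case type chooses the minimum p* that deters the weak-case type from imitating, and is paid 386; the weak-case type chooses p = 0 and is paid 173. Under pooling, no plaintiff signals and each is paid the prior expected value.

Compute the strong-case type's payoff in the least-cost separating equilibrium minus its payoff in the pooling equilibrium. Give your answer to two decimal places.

Least-cost separating signal: p* solves 173 = 386 − 53·p*, so p* = (386 − 173)/53 ≈ 4.0189.
Strong-case type's separating payoff: 386 − 29 × p* = 386 − 29 × (386 − 173)/53 = 386 − 6177/53 ≈ 269.4528.
Pooling payoff: 0.67 × 386 + 0.33 × 173 = 315.71.
Difference: 269.4528 − 315.71 = -46.2572, i.e. -46.26 to two decimal places.
The strong-case type would prefer the pooling outcome.

-46.26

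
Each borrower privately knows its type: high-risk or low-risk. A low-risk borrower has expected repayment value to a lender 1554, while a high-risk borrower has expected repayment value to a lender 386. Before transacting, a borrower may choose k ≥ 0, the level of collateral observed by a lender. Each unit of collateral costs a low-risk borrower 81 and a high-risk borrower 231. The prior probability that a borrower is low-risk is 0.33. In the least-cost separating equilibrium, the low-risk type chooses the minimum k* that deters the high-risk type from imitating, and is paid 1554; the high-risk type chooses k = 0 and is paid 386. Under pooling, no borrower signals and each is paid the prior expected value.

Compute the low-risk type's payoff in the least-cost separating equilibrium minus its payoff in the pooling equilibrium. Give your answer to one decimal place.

373.0

Least-cost separating signal: k* solves 386 = 1554 − 231·k*, so k* = (1554 − 386)/231 ≈ 5.0563.
Low-risk type's separating payoff: 1554 − 81 × k* = 1554 − 81 × (1554 − 386)/231 = 1554 − 94608/231 ≈ 1144.442.
Pooling payoff: 0.33 × 1554 + 0.67 × 386 = 771.44.
Difference: 1144.442 − 771.44 = 373.002, i.e. 373.0 to one decimal place.
The low-risk type prefers to separate.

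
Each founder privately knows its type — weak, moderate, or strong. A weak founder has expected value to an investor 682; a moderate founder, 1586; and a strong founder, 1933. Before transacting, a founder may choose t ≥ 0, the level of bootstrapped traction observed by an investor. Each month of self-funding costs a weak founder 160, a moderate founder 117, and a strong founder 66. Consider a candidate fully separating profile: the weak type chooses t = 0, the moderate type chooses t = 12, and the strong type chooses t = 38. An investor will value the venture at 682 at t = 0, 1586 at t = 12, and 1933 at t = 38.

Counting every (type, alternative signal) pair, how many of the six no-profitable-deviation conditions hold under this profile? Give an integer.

Strong (own payoff 1933 − 66×38 = -575): to t=0 gives 682 → profitable ✗; to t=12 gives 1586 − 66×12 = 794 → profitable ✗.
Weak (own payoff 682): to t=12 gives 1586 − 160×12 = -334 → no gain ✓; to t=38 gives 1933 − 160×38 = -4147 → no gain ✓.
Moderate (own payoff 1586 − 117×12 = 182): to t=0 gives 682 → profitable ✗; to t=38 gives 1933 − 117×38 = -2513 → no gain ✓.
3 of the 6 constraints hold; not an equilibrium.

3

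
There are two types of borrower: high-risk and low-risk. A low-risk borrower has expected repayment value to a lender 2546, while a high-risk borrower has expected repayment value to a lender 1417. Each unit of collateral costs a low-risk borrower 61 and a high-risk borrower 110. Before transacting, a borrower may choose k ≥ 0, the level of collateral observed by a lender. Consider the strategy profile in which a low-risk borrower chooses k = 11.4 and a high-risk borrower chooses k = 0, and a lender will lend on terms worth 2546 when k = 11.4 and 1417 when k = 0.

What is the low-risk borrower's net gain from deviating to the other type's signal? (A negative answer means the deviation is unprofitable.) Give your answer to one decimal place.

Playing k = 11.4 the low-risk borrower receives 2546 − 61 × 11.4 = 1850.6.
Deviating to k = 0 yields 1417 instead.
Gain from deviating: 1417 − 1850.6 = -433.6.
The gain is negative, so the low-risk type's incentive-compatibility constraint is satisfied.

-433.6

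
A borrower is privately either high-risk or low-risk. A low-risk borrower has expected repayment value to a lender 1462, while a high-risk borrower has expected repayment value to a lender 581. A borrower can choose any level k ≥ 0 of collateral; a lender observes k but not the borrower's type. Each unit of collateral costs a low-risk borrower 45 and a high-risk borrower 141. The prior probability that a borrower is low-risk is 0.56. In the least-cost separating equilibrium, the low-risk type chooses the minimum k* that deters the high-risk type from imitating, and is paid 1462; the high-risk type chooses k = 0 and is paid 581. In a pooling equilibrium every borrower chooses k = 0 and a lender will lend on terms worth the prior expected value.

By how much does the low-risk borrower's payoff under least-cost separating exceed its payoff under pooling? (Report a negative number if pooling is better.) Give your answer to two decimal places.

Least-cost separating signal: k* solves 581 = 1462 − 141·k*, so k* = (1462 − 581)/141 ≈ 6.2482.
Low-risk type's separating payoff: 1462 − 45 × k* = 1462 − 45 × (1462 − 581)/141 = 1462 − 39645/141 ≈ 1180.8298.
Pooling payoff: 0.56 × 1462 + 0.44 × 581 = 1074.36.
Difference: 1180.8298 − 1074.36 = 106.4698, i.e. 106.47 to two decimal places.
The low-risk type prefers to separate.

106.47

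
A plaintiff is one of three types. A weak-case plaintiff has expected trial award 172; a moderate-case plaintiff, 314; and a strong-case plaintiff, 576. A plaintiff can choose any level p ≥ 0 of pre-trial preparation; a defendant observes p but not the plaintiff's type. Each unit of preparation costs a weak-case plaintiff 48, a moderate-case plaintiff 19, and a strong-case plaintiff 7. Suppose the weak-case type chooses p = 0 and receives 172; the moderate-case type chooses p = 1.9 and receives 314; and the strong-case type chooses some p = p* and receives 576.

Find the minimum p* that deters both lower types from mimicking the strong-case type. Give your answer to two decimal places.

15.69

Weak-case type (on-path payoff 172) won't mimic when 172 ≥ 576 − 48·p*, i.e. p* ≥ 8.42.
Moderate-case type (on-path payoff 314 − 19×1.9 = 277.9) won't mimic when 277.9 ≥ 576 − 19·p*, i.e. p* ≥ 15.69.
Both must hold, so p* = max(8.42, 15.69) = 15.69. The moderate-case type's constraint binds.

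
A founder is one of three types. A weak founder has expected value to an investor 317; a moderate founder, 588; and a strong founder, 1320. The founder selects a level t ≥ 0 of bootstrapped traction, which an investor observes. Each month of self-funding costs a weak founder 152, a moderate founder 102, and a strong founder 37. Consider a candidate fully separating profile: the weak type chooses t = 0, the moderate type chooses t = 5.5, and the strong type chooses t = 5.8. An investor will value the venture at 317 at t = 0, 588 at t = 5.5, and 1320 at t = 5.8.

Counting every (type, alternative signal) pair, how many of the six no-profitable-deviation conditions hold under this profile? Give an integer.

Moderate (own payoff 588 − 102×5.5 = 27): to t=0 gives 317 → profitable ✗; to t=5.8 gives 1320 − 102×5.8 = 728.4 → profitable ✗.
Weak (own payoff 317): to t=5.5 gives 588 − 152×5.5 = -248 → no gain ✓; to t=5.8 gives 1320 − 152×5.8 = 438.4 → profitable ✗.
Strong (own payoff 1320 − 37×5.8 = 1105.4): to t=0 gives 317 → no gain ✓; to t=5.5 gives 588 − 37×5.5 = 384.5 → no gain ✓.
3 of the 6 constraints hold; not an equilibrium.

3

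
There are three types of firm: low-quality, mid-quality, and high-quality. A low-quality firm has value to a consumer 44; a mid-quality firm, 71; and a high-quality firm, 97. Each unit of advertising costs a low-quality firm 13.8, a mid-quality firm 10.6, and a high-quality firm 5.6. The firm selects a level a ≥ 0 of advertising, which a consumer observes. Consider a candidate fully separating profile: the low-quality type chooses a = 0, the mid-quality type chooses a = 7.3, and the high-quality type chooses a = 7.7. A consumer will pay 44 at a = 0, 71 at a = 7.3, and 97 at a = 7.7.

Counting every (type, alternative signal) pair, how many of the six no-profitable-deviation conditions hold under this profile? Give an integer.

Low-quality (own payoff 44): to a=7.3 gives 71 − 13.8×7.3 = -29.74 → no gain ✓; to a=7.7 gives 97 − 13.8×7.7 = -9.26 → no gain ✓.
Mid-quality (own payoff 71 − 10.6×7.3 = -6.38): to a=0 gives 44 → profitable ✗; to a=7.7 gives 97 − 10.6×7.7 = 15.38 → profitable ✗.
High-quality (own payoff 97 − 5.6×7.7 = 53.88): to a=0 gives 44 → no gain ✓; to a=7.3 gives 71 − 5.6×7.3 = 30.12 → no gain ✓.
4 of the 6 constraints hold; not an equilibrium.

4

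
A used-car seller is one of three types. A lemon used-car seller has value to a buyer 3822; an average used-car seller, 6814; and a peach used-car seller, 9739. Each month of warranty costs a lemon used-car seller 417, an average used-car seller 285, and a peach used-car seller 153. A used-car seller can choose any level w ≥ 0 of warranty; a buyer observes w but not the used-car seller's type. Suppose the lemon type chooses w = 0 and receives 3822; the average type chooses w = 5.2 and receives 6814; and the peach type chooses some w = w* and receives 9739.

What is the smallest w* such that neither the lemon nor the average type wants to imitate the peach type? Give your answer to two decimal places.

15.46

Average type (on-path payoff 6814 − 285×5.2 = 5332) won't mimic when 5332 ≥ 9739 − 285·w*, i.e. w* ≥ 15.46.
Lemon type (on-path payoff 3822) won't mimic when 3822 ≥ 9739 − 417·w*, i.e. w* ≥ 14.19.
Both must hold, so w* = max(14.19, 15.46) = 15.46. The average type's constraint binds.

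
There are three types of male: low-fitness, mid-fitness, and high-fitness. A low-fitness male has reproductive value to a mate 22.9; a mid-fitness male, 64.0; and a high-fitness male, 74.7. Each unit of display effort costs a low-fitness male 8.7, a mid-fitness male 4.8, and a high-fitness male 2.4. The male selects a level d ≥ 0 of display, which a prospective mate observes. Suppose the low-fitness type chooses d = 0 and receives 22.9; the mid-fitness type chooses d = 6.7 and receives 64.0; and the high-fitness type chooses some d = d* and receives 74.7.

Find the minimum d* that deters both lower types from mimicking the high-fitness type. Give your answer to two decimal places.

8.93

Low-fitness type (on-path payoff 22.9) won't mimic when 22.9 ≥ 74.7 − 8.7·d*, i.e. d* ≥ 5.95.
Mid-fitness type (on-path payoff 64.0 − 4.8×6.7 = 31.84) won't mimic when 31.84 ≥ 74.7 − 4.8·d*, i.e. d* ≥ 8.93.
Both must hold, so d* = max(5.95, 8.93) = 8.93. The mid-fitness type's constraint binds.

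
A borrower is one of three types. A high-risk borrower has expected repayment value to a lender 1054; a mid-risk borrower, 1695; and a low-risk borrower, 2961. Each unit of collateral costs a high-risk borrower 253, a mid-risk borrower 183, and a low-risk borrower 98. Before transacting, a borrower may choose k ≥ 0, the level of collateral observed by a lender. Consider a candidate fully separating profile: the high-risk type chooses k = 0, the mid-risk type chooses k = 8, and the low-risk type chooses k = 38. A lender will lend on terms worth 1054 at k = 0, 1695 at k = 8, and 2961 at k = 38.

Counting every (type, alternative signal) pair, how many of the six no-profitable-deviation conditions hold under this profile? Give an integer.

3

High-risk (own payoff 1054): to k=8 gives 1695 − 253×8 = -329 → no gain ✓; to k=38 gives 2961 − 253×38 = -6653 → no gain ✓.
Low-risk (own payoff 2961 − 98×38 = -763): to k=0 gives 1054 → profitable ✗; to k=8 gives 1695 − 98×8 = 911 → profitable ✗.
Mid-risk (own payoff 1695 − 183×8 = 231): to k=0 gives 1054 → profitable ✗; to k=38 gives 2961 − 183×38 = -3993 → no gain ✓.
3 of the 6 constraints hold; not an equilibrium.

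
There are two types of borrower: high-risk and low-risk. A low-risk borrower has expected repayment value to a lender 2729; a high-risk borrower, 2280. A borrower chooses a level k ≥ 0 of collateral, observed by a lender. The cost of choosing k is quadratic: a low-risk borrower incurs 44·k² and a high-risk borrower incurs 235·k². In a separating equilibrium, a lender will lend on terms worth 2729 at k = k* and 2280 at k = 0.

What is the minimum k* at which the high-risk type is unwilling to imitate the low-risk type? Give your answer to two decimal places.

1.38

The high-risk type at k = 0 receives 2280; imitating at k* yields 2729 − 235·k*².
Indifference: 2280 = 2729 − 235·k*², so k*² = (2729 − 2280) / 235 ≈ 1.9106.
k* = √1.9106 ≈ 1.38.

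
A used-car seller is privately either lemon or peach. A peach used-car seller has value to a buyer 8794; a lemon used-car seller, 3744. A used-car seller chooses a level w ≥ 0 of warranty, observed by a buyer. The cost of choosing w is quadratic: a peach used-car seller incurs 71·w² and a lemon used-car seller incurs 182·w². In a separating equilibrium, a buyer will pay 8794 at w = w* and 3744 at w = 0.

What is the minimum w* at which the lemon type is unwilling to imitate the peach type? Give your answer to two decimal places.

5.27

The lemon type at w = 0 receives 3744; imitating at w* yields 8794 − 182·w*².
Indifference: 3744 = 8794 − 182·w*², so w*² = (8794 − 3744) / 182 ≈ 27.7473.
w* = √27.7473 ≈ 5.27.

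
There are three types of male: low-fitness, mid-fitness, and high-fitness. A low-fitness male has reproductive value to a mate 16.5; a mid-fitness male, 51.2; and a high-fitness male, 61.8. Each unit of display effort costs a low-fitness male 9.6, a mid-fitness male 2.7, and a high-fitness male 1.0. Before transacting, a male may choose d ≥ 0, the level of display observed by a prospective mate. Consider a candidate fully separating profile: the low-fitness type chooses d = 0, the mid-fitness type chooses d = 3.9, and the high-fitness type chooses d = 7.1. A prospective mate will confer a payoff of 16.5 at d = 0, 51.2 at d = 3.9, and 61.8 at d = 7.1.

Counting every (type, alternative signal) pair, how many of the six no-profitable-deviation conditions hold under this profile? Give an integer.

High-fitness (own payoff 61.8 − 1.0×7.1 = 54.7): to d=0 gives 16.5 → no gain ✓; to d=3.9 gives 51.2 − 1.0×3.9 = 47.3 → no gain ✓.
Mid-fitness (own payoff 51.2 − 2.7×3.9 = 40.67): to d=0 gives 16.5 → no gain ✓; to d=7.1 gives 61.8 − 2.7×7.1 = 42.63 → profitable ✗.
Low-fitness (own payoff 16.5): to d=3.9 gives 51.2 − 9.6×3.9 = 13.76 → no gain ✓; to d=7.1 gives 61.8 − 9.6×7.1 = -6.36 → no gain ✓.
5 of the 6 constraints hold; not an equilibrium.

5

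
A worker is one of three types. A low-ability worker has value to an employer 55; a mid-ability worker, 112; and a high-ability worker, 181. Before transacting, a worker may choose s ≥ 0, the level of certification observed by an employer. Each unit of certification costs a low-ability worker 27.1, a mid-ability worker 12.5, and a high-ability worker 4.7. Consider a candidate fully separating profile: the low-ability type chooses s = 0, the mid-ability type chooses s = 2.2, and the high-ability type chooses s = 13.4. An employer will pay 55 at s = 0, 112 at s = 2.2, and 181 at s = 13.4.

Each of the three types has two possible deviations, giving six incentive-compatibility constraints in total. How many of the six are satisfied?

Low-ability (own payoff 55): to s=2.2 gives 112 − 27.1×2.2 = 52.38 → no gain ✓; to s=13.4 gives 181 − 27.1×13.4 = -182.14 → no gain ✓.
Mid-ability (own payoff 112 − 12.5×2.2 = 84.5): to s=0 gives 55 → no gain ✓; to s=13.4 gives 181 − 12.5×13.4 = 13.5 → no gain ✓.
High-ability (own payoff 181 − 4.7×13.4 = 118.02): to s=0 gives 55 → no gain ✓; to s=2.2 gives 112 − 4.7×2.2 = 101.66 → no gain ✓.
6 of the 6 constraints hold; this profile is a separating equilibrium.

6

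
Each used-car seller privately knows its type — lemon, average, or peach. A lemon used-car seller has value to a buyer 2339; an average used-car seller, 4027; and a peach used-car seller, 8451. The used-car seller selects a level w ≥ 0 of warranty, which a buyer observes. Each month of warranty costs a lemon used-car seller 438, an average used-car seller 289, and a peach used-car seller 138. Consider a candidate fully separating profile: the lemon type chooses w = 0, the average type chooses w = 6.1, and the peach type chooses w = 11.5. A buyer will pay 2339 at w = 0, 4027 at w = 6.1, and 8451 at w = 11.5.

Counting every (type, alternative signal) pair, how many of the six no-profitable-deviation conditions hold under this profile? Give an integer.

3

Peach (own payoff 8451 − 138×11.5 = 6864): to w=0 gives 2339 → no gain ✓; to w=6.1 gives 4027 − 138×6.1 = 3185.2 → no gain ✓.
Lemon (own payoff 2339): to w=6.1 gives 4027 − 438×6.1 = 1355.2 → no gain ✓; to w=11.5 gives 8451 − 438×11.5 = 3414 → profitable ✗.
Average (own payoff 4027 − 289×6.1 = 2264.1): to w=0 gives 2339 → profitable ✗; to w=11.5 gives 8451 − 289×11.5 = 5127.5 → profitable ✗.
3 of the 6 constraints hold; not an equilibrium.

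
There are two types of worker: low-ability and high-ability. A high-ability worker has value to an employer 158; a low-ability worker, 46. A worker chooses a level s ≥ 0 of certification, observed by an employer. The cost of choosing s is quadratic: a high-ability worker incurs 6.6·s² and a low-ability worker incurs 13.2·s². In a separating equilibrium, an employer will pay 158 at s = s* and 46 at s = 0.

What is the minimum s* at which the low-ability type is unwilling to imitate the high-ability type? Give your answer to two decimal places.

2.91

The low-ability type at s = 0 receives 46; imitating at s* yields 158 − 13.2·s*².
Indifference: 46 = 158 − 13.2·s*², so s*² = (158 − 46) / 13.2 ≈ 8.4848.
s* = √8.4848 ≈ 2.91.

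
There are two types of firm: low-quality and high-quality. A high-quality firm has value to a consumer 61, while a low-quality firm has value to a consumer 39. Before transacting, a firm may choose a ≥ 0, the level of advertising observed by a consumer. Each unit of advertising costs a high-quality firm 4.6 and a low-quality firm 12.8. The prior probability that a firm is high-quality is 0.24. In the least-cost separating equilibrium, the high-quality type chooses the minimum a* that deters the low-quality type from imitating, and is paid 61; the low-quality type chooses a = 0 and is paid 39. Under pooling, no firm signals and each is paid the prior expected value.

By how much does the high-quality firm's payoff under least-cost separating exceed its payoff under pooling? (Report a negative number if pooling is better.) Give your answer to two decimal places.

8.81

Least-cost separating signal: a* solves 39 = 61 − 12.8·a*, so a* = (61 − 39)/12.8 ≈ 1.7188.
High-quality type's separating payoff: 61 − 4.6 × a* = 61 − 4.6 × (61 − 39)/12.8 = 61 − 101.2/12.8 ≈ 53.0938.
Pooling payoff: 0.24 × 61 + 0.76 × 39 = 44.28.
Difference: 53.0938 − 44.28 = 8.8138, i.e. 8.81 to two decimal places.
The high-quality type prefers to separate.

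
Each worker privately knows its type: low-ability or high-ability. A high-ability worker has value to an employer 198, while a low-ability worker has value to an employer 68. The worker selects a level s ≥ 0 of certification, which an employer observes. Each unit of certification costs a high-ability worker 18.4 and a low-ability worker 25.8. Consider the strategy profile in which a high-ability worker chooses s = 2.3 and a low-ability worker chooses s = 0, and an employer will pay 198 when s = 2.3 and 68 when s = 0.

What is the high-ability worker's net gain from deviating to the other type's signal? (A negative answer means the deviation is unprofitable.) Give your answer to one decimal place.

Playing s = 2.3 the high-ability worker receives 198 − 18.4 × 2.3 = 155.68.
Deviating to s = 0 yields 68 instead.
Gain from deviating: 68 − 155.68 = -87.68, i.e. -87.7 to one decimal place.
The gain is negative, so the high-ability type's incentive-compatibility constraint is satisfied.

-87.7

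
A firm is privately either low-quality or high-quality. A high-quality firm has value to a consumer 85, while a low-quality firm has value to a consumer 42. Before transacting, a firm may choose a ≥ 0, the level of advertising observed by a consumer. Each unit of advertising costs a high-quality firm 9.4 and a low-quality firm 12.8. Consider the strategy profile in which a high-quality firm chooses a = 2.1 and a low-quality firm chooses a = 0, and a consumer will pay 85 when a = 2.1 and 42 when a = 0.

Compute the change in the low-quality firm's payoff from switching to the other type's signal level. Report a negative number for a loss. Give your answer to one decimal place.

Playing a = 0 the low-quality firm receives 42.
Deviating to a = 2.1 brings payment 85 at cost 12.8 × 2.1 = 26.88, netting 58.12.
Gain from deviating: 58.12 − 42 = 16.12, i.e. 16.1 to one decimal place.
The gain is positive, so the low-quality type's incentive-compatibility constraint is violated — this profile is not a separating equilibrium.

16.1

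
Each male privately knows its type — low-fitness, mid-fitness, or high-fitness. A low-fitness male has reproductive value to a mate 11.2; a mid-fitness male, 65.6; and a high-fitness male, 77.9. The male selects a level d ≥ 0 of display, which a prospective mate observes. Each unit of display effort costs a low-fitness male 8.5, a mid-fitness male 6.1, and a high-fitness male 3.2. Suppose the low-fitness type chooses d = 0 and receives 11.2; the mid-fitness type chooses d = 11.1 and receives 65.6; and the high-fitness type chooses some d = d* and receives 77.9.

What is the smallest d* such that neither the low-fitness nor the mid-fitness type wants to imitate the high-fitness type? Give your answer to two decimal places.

13.12

Mid-fitness type (on-path payoff 65.6 − 6.1×11.1 = -2.11) won't mimic when -2.11 ≥ 77.9 − 6.1·d*, i.e. d* ≥ 13.12.
Low-fitness type (on-path payoff 11.2) won't mimic when 11.2 ≥ 77.9 − 8.5·d*, i.e. d* ≥ 7.85.
Both must hold, so d* = max(7.85, 13.12) = 13.12. The mid-fitness type's constraint binds.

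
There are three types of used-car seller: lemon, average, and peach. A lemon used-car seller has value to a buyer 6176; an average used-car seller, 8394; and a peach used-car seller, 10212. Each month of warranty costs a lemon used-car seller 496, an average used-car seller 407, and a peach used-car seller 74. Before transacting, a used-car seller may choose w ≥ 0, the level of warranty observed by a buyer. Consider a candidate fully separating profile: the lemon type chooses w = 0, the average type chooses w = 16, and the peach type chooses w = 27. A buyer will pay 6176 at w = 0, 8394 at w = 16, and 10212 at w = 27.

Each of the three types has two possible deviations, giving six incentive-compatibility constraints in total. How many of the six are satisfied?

Lemon (own payoff 6176): to w=16 gives 8394 − 496×16 = 458 → no gain ✓; to w=27 gives 10212 − 496×27 = -3180 → no gain ✓.
Average (own payoff 8394 − 407×16 = 1882): to w=0 gives 6176 → profitable ✗; to w=27 gives 10212 − 407×27 = -777 → no gain ✓.
Peach (own payoff 10212 − 74×27 = 8214): to w=0 gives 6176 → no gain ✓; to w=16 gives 8394 − 74×16 = 7210 → no gain ✓.
5 of the 6 constraints hold; not an equilibrium.

5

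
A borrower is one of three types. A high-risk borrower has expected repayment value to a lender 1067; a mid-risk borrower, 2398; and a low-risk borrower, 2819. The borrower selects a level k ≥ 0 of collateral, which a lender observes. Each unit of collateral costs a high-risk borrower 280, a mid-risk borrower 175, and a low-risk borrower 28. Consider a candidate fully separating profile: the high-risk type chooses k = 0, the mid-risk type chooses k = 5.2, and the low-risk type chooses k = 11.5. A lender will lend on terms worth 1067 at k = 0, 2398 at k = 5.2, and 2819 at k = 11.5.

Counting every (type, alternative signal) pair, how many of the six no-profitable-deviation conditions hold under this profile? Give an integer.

6

High-risk (own payoff 1067): to k=5.2 gives 2398 − 280×5.2 = 942 → no gain ✓; to k=11.5 gives 2819 − 280×11.5 = -401 → no gain ✓.
Mid-risk (own payoff 2398 − 175×5.2 = 1488): to k=0 gives 1067 → no gain ✓; to k=11.5 gives 2819 − 175×11.5 = 806.5 → no gain ✓.
Low-risk (own payoff 2819 − 28×11.5 = 2497): to k=0 gives 1067 → no gain ✓; to k=5.2 gives 2398 − 28×5.2 = 2252.4 → no gain ✓.
6 of the 6 constraints hold; this profile is a separating equilibrium.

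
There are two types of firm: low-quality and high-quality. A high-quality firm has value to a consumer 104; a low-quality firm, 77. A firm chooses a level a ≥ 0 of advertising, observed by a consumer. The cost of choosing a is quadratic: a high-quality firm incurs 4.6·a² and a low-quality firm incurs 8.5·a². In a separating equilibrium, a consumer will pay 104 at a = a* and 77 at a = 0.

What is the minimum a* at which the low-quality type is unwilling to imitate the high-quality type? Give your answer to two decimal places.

The low-quality type at a = 0 receives 77; imitating at a* yields 104 − 8.5·a*².
Indifference: 77 = 104 − 8.5·a*², so a*² = (104 − 77) / 8.5 ≈ 3.1765.
a* = √3.1765 ≈ 1.78.

1.78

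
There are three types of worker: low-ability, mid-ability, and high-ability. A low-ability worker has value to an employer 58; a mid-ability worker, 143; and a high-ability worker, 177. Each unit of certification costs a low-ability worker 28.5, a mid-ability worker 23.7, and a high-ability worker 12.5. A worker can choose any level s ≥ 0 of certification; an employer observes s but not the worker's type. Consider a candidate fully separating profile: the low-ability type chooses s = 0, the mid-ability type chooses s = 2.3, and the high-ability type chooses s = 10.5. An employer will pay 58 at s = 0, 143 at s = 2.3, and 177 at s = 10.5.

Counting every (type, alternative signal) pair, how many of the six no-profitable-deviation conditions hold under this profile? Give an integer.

Low-ability (own payoff 58): to s=2.3 gives 143 − 28.5×2.3 = 77.45 → profitable ✗; to s=10.5 gives 177 − 28.5×10.5 = -122.25 → no gain ✓.
Mid-ability (own payoff 143 − 23.7×2.3 = 88.49): to s=0 gives 58 → no gain ✓; to s=10.5 gives 177 − 23.7×10.5 = -71.85 → no gain ✓.
High-ability (own payoff 177 − 12.5×10.5 = 45.75): to s=0 gives 58 → profitable ✗; to s=2.3 gives 143 − 12.5×2.3 = 114.25 → profitable ✗.
3 of the 6 constraints hold; not an equilibrium.

3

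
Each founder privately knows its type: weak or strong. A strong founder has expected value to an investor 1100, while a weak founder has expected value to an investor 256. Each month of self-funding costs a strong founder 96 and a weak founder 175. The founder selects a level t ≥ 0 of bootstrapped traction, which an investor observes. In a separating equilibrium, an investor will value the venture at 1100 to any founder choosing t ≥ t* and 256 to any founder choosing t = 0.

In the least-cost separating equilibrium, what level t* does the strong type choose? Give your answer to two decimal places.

A weak founder choosing t = 0 receives 256.
Imitating at t* instead would pay 1100 at cost 175·t*, netting 1100 − 175·t*.
Indifference: 256 = 1100 − 175·t*, so t* = (1100 − 256) / 175 ≈ 4.82.
At t* the weak type's incentive constraint just binds; the strong type strictly prefers t* since its per-unit cost is lower.

4.82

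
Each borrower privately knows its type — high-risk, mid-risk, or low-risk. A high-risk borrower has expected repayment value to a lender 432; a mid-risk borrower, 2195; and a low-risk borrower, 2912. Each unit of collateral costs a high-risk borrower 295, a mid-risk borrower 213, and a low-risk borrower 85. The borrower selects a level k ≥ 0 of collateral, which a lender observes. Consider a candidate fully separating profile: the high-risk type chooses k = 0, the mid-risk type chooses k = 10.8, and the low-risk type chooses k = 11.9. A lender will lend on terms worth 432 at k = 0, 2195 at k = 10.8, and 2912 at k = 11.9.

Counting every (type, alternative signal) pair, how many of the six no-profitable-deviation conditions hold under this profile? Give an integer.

4

High-risk (own payoff 432): to k=10.8 gives 2195 − 295×10.8 = -991 → no gain ✓; to k=11.9 gives 2912 − 295×11.9 = -598.5 → no gain ✓.
Mid-risk (own payoff 2195 − 213×10.8 = -105.4): to k=0 gives 432 → profitable ✗; to k=11.9 gives 2912 − 213×11.9 = 377.3 → profitable ✗.
Low-risk (own payoff 2912 − 85×11.9 = 1900.5): to k=0 gives 432 → no gain ✓; to k=10.8 gives 2195 − 85×10.8 = 1277 → no gain ✓.
4 of the 6 constraints hold; not an equilibrium.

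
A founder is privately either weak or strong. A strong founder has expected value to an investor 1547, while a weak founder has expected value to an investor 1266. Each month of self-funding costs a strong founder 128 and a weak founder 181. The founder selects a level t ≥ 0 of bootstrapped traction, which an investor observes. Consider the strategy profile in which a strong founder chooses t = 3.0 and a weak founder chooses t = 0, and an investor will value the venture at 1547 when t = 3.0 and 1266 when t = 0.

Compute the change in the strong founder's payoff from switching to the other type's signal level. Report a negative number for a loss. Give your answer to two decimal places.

103.00

Playing t = 3.0 the strong founder receives 1547 − 128 × 3.0 = 1163.
Deviating to t = 0 yields 1266 instead.
Gain from deviating: 1266 − 1163 = 103.00.
The gain is positive, so the strong type's incentive-compatibility constraint is violated — this profile is not a separating equilibrium.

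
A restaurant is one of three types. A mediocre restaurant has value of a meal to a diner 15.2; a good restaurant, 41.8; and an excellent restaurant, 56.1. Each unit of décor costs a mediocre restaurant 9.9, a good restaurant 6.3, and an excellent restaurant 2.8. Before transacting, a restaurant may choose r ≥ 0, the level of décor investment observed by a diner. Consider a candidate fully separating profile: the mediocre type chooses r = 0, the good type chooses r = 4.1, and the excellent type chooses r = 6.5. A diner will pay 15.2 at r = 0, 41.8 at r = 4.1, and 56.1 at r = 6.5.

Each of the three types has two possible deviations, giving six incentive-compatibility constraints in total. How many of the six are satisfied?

Mediocre (own payoff 15.2): to r=4.1 gives 41.8 − 9.9×4.1 = 1.21 → no gain ✓; to r=6.5 gives 56.1 − 9.9×6.5 = -8.25 → no gain ✓.
Good (own payoff 41.8 − 6.3×4.1 = 15.97): to r=0 gives 15.2 → no gain ✓; to r=6.5 gives 56.1 − 6.3×6.5 = 15.15 → no gain ✓.
Excellent (own payoff 56.1 − 2.8×6.5 = 37.9): to r=0 gives 15.2 → no gain ✓; to r=4.1 gives 41.8 − 2.8×4.1 = 30.32 → no gain ✓.
6 of the 6 constraints hold; this profile is a separating equilibrium.

6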